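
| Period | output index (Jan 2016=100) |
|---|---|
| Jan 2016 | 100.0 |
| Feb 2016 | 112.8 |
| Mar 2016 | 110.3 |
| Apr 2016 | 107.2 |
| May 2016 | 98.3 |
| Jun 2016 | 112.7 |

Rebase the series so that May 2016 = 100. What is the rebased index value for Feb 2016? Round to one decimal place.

Rebased(Feb 2016) = 112.8 / 98.3 × 100 = 114.7508

114.8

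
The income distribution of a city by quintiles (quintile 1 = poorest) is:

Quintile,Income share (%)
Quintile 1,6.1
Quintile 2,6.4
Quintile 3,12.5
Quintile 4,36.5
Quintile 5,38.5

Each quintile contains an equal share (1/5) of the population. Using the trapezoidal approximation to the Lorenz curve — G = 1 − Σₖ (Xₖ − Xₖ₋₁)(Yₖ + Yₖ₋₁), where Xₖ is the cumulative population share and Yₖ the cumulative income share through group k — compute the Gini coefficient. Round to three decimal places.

0.380

Cumulative income shares Yₖ: 0.0610, 0.1250, 0.2500, 0.6150, 1.0000
Σ (Xₖ−Xₖ₋₁)(Yₖ+Yₖ₋₁) = (1/5)(0.0610+0.0000) + (1/5)(0.1250+0.0610) + (1/5)(0.2500+0.1250) + (1/5)(0.6150+0.2500) + (1/5)(1.0000+0.6150)
  = 0.0122 + 0.0372 + 0.0750 + 0.1730 + 0.3230 = 0.6204
G = 1 − 0.6204 = 0.3796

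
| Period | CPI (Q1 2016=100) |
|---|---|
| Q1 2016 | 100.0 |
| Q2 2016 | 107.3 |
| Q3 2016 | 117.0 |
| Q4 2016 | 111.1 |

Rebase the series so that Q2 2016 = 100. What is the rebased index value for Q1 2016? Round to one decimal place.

Rebased(Q1 2016) = 100.0 / 107.3 × 100 = 93.1966

93.2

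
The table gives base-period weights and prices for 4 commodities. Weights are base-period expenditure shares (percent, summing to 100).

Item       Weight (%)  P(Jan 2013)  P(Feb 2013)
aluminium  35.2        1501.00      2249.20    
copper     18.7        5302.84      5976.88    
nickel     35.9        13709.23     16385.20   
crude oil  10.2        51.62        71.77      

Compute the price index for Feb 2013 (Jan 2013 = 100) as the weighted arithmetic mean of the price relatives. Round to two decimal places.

130.91

aluminium: 35.2 × (2249.20/1501.00) = 35.2 × 1.498468 = 52.7461
copper: 18.7 × (5976.88/5302.84) = 18.7 × 1.127109 = 21.0769
nickel: 35.9 × (16385.20/13709.23) = 35.9 × 1.195195 = 42.9075
crude oil: 10.2 × (71.77/51.62) = 10.2 × 1.390353 = 14.1816
Index = Σ wᵢ·(p₁ᵢ/p₀ᵢ) = 52.7461 + 21.0769 + 42.9075 + 14.1816 = 130.9121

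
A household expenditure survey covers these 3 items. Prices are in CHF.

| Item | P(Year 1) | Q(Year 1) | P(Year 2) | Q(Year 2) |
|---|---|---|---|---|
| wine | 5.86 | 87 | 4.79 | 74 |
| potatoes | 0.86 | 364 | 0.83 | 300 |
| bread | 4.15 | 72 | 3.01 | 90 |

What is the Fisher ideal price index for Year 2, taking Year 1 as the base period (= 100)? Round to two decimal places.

Laspeyres component (base-period weights):
ΣP(Year 2)Q(Year 1) = 4.79×87 + 0.83×364 + 3.01×72 = 416.73 + 302.12 + 216.72 = 935.57
ΣP(Year 1)Q(Year 1) = 5.86×87 + 0.86×364 + 4.15×72 = 509.82 + 313.04 + 298.8 = 1121.66
L = 935.57 / 1121.66 × 100 = 83.4094
Paasche component (current-period weights):
ΣP(Year 2)Q(Year 2) = 4.79×74 + 0.83×300 + 3.01×90 = 354.46 + 249 + 270.9 = 874.36
ΣP(Year 1)Q(Year 2) = 5.86×74 + 0.86×300 + 4.15×90 = 433.64 + 258 + 373.5 = 1065.14
P = 874.36 / 1065.14 × 100 = 82.0887
Fisher = √(L × P) = √(83.4094 × 82.0887) = 82.7464

82.75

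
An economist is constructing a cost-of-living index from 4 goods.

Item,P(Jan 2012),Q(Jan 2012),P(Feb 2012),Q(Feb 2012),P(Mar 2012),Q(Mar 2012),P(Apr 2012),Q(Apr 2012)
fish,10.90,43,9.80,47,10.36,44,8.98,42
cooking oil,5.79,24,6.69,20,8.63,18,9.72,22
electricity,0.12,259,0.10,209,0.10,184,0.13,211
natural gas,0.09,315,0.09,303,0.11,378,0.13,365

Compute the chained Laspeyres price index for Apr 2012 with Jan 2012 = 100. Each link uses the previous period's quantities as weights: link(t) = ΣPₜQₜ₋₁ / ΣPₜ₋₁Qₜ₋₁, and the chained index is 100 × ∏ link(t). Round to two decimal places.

101.51

Link Jan 2012→Feb 2012:
ΣP(Feb 2012)Q(Jan 2012) = 9.80×43 + 6.69×24 + 0.10×259 + 0.09×315 = 421.4 + 160.56 + 25.9 + 28.35 = 636.21
ΣP(Jan 2012)Q(Jan 2012) = 10.90×43 + 5.79×24 + 0.12×259 + 0.09×315 = 468.7 + 138.96 + 31.08 + 28.35 = 667.09
link = 636.21/667.09 = 0.953709
Link Feb 2012→Mar 2012:
ΣP(Mar 2012)Q(Feb 2012) = 10.36×47 + 8.63×20 + 0.10×209 + 0.11×303 = 486.92 + 172.6 + 20.9 + 33.33 = 713.75
ΣP(Feb 2012)Q(Feb 2012) = 9.80×47 + 6.69×20 + 0.10×209 + 0.09×303 = 460.6 + 133.8 + 20.9 + 27.27 = 642.57
link = 713.75/642.57 = 1.110774
Link Mar 2012→Apr 2012:
ΣP(Apr 2012)Q(Mar 2012) = 8.98×44 + 9.72×18 + 0.13×184 + 0.13×378 = 395.12 + 174.96 + 23.92 + 49.14 = 643.14
ΣP(Mar 2012)Q(Mar 2012) = 10.36×44 + 8.63×18 + 0.10×184 + 0.11×378 = 455.84 + 155.34 + 18.4 + 41.58 = 671.16
link = 643.14/671.16 = 0.958251
Chained index = 100 × 0.953709 × 1.110774 × 0.958251 = 101.5129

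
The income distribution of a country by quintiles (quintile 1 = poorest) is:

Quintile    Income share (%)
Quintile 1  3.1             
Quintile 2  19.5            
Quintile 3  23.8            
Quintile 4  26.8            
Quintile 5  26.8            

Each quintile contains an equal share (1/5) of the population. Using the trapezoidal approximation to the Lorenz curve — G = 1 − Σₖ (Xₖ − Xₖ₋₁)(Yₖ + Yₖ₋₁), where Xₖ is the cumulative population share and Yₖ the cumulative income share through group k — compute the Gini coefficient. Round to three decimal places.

Cumulative income shares Yₖ: 0.0310, 0.2260, 0.4640, 0.7320, 1.0000
Σ (Xₖ−Xₖ₋₁)(Yₖ+Yₖ₋₁) = (1/5)(0.0310+0.0000) + (1/5)(0.2260+0.0310) + (1/5)(0.4640+0.2260) + (1/5)(0.7320+0.4640) + (1/5)(1.0000+0.7320)
  = 0.0062 + 0.0514 + 0.1380 + 0.2392 + 0.3464 = 0.7812
G = 1 − 0.7812 = 0.2188

0.219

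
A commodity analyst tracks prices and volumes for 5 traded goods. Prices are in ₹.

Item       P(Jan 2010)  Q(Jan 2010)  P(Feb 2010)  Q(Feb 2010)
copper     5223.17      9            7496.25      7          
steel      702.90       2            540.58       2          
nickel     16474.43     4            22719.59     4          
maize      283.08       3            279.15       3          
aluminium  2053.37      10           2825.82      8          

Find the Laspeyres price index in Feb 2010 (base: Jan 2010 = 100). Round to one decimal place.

Laspeyres price index uses base-period quantities as weights.
ΣP(Feb 2010)·Q(Jan 2010) = 7496.25×9 + 540.58×2 + 22719.59×4 + 279.15×3 + 2825.82×10 = 67466.25 + 1081.16 + 90878.36 + 837.45 + 28258.2 = 188521.42
ΣP(Jan 2010)·Q(Jan 2010) = 5223.17×9 + 702.90×2 + 16474.43×4 + 283.08×3 + 2053.37×10 = 47008.53 + 1405.8 + 65897.72 + 849.24 + 20533.7 = 135694.99
Index = 188521.42 / 135694.99 × 100 = 138.9303

138.9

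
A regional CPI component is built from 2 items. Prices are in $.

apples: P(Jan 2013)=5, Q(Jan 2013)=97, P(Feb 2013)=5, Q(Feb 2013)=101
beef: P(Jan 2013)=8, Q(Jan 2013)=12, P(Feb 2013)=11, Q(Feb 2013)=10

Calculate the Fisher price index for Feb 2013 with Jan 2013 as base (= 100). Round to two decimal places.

Laspeyres component (base-period weights):
ΣP(Feb 2013)Q(Jan 2013) = 5×97 + 11×12 = 485 + 132 = 617
ΣP(Jan 2013)Q(Jan 2013) = 5×97 + 8×12 = 485 + 96 = 581
L = 617 / 581 × 100 = 106.1962
Paasche component (current-period weights):
ΣP(Feb 2013)Q(Feb 2013) = 5×101 + 11×10 = 505 + 110 = 615
ΣP(Jan 2013)Q(Feb 2013) = 5×101 + 8×10 = 505 + 80 = 585
P = 615 / 585 × 100 = 105.1282
Fisher = √(L × P) = √(106.1962 × 105.1282) = 105.6609

105.66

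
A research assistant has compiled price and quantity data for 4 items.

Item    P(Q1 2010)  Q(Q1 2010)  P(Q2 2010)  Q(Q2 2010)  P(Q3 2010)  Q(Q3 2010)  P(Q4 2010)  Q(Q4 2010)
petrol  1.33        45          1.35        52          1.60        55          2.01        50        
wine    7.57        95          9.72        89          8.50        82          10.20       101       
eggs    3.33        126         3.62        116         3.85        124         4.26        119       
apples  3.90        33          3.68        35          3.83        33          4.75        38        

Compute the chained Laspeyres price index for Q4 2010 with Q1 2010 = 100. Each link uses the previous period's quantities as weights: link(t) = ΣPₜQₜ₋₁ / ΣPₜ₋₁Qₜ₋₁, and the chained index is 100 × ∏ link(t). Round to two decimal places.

132.33

Link Q1 2010→Q2 2010:
ΣP(Q2 2010)Q(Q1 2010) = 1.35×45 + 9.72×95 + 3.62×126 + 3.68×33 = 60.75 + 923.4 + 456.12 + 121.44 = 1561.71
ΣP(Q1 2010)Q(Q1 2010) = 1.33×45 + 7.57×95 + 3.33×126 + 3.90×33 = 59.85 + 719.15 + 419.58 + 128.7 = 1327.28
link = 1561.71/1327.28 = 1.176624
Link Q2 2010→Q3 2010:
ΣP(Q3 2010)Q(Q2 2010) = 1.60×52 + 8.50×89 + 3.85×116 + 3.83×35 = 83.2 + 756.5 + 446.6 + 134.05 = 1420.35
ΣP(Q2 2010)Q(Q2 2010) = 1.35×52 + 9.72×89 + 3.62×116 + 3.68×35 = 70.2 + 865.08 + 419.92 + 128.8 = 1484
link = 1420.35/1484 = 0.957109
Link Q3 2010→Q4 2010:
ΣP(Q4 2010)Q(Q3 2010) = 2.01×55 + 10.20×82 + 4.26×124 + 4.75×33 = 110.55 + 836.4 + 528.24 + 156.75 = 1631.94
ΣP(Q3 2010)Q(Q3 2010) = 1.60×55 + 8.50×82 + 3.85×124 + 3.83×33 = 88 + 697 + 477.4 + 126.39 = 1388.79
link = 1631.94/1388.79 = 1.175080
Chained index = 100 × 1.176624 × 0.957109 × 1.175080 = 132.3326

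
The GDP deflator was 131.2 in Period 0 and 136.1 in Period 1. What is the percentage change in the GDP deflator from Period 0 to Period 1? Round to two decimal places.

Change = (136.1 − 131.2) / 131.2 × 100
       = 4.9 / 131.2 × 100 = 3.7348%

3.73%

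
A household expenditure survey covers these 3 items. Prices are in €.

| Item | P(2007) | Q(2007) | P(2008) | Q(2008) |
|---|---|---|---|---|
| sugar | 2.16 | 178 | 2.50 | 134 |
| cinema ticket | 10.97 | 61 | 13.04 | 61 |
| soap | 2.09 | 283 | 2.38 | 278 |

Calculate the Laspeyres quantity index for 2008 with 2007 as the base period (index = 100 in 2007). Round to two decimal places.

93.59

Laspeyres quantity index uses base-period prices as weights.
ΣP(2007)·Q(2008) = 2.16×134 + 10.97×61 + 2.09×278 = 289.44 + 669.17 + 581.02 = 1539.63
ΣP(2007)·Q(2007) = 2.16×178 + 10.97×61 + 2.09×283 = 384.48 + 669.17 + 591.47 = 1645.12
Index = 1539.63 / 1645.12 × 100 = 93.5877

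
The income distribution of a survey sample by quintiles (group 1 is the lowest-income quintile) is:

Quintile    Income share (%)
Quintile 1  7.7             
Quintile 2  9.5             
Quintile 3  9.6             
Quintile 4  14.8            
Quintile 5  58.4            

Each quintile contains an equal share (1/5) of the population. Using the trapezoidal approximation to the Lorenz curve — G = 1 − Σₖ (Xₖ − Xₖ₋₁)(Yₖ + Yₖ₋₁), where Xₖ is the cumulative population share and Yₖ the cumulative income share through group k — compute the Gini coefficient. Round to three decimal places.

Cumulative income shares Yₖ: 0.0770, 0.1720, 0.2680, 0.4160, 1.0000
Σ (Xₖ−Xₖ₋₁)(Yₖ+Yₖ₋₁) = (1/5)(0.0770+0.0000) + (1/5)(0.1720+0.0770) + (1/5)(0.2680+0.1720) + (1/5)(0.4160+0.2680) + (1/5)(1.0000+0.4160)
  = 0.0154 + 0.0498 + 0.0880 + 0.1368 + 0.2832 = 0.5732
G = 1 − 0.5732 = 0.4268

0.427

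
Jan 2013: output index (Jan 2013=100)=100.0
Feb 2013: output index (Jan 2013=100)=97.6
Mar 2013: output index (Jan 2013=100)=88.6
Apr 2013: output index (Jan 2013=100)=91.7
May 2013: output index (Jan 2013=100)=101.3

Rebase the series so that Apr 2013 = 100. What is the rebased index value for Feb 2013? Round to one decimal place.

Rebased(Feb 2013) = 97.6 / 91.7 × 100 = 106.4340

106.4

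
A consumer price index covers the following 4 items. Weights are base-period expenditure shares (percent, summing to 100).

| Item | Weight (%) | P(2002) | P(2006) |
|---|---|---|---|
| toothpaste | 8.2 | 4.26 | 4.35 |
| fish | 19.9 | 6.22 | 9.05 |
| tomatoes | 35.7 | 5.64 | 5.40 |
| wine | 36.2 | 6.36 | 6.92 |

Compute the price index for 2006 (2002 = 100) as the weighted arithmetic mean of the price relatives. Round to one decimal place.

toothpaste: 8.2 × (4.35/4.26) = 8.2 × 1.021127 = 8.3732
fish: 19.9 × (9.05/6.22) = 19.9 × 1.454984 = 28.9542
tomatoes: 35.7 × (5.40/5.64) = 35.7 × 0.957447 = 34.1809
wine: 36.2 × (6.92/6.36) = 36.2 × 1.088050 = 39.3874
Index = Σ wᵢ·(p₁ᵢ/p₀ᵢ) = 8.3732 + 28.9542 + 34.1809 + 39.3874 = 110.8957

110.9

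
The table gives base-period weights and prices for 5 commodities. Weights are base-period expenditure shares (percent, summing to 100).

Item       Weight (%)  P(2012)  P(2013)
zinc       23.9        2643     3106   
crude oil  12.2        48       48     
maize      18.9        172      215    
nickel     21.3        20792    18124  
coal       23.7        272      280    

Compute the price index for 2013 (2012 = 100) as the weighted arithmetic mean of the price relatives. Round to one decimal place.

zinc: 23.9 × (3106/2643) = 23.9 × 1.175180 = 28.0868
crude oil: 12.2 × (48/48) = 12.2 × 1.000000 = 12.2000
maize: 18.9 × (215/172) = 18.9 × 1.250000 = 23.6250
nickel: 21.3 × (18124/20792) = 21.3 × 0.871681 = 18.5668
coal: 23.7 × (280/272) = 23.7 × 1.029412 = 24.3971
Index = Σ wᵢ·(p₁ᵢ/p₀ᵢ) = 28.0868 + 12.2000 + 23.6250 + 18.5668 + 24.3971 = 106.8757

106.9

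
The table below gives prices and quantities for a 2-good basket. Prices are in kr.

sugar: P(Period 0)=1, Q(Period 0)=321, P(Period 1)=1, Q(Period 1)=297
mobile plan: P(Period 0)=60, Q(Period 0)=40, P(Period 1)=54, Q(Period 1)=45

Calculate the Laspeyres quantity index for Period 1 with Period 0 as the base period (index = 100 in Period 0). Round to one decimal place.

110.1

Laspeyres quantity index uses base-period prices as weights.
ΣP(Period 0)·Q(Period 1) = 1×297 + 60×45 = 297 + 2700 = 2997
ΣP(Period 0)·Q(Period 0) = 1×321 + 60×40 = 321 + 2400 = 2721
Index = 2997 / 2721 × 100 = 110.1433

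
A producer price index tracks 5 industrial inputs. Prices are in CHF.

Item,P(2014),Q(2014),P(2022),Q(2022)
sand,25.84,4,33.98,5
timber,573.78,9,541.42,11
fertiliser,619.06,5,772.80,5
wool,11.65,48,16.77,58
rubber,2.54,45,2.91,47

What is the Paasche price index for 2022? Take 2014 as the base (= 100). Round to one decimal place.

Paasche price index uses current-period quantities as weights.
ΣP(2022)·Q(2022) = 33.98×5 + 541.42×11 + 772.80×5 + 16.77×58 + 2.91×47 = 169.9 + 5955.62 + 3864 + 972.66 + 136.77 = 11098.95
ΣP(2014)·Q(2022) = 25.84×5 + 573.78×11 + 619.06×5 + 11.65×58 + 2.54×47 = 129.2 + 6311.58 + 3095.3 + 675.7 + 119.38 = 10331.16
Index = 11098.95 / 10331.16 × 100 = 107.4318

107.4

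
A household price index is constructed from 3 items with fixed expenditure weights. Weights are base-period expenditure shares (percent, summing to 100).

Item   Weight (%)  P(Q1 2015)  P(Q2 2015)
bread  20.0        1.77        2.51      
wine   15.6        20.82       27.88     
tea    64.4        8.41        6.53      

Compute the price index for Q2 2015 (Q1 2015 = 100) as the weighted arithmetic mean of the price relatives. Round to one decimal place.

bread: 20.0 × (2.51/1.77) = 20.0 × 1.418079 = 28.3616
wine: 15.6 × (27.88/20.82) = 15.6 × 1.339097 = 20.8899
tea: 64.4 × (6.53/8.41) = 64.4 × 0.776457 = 50.0038
Index = Σ wᵢ·(p₁ᵢ/p₀ᵢ) = 28.3616 + 20.8899 + 50.0038 = 99.2553

99.3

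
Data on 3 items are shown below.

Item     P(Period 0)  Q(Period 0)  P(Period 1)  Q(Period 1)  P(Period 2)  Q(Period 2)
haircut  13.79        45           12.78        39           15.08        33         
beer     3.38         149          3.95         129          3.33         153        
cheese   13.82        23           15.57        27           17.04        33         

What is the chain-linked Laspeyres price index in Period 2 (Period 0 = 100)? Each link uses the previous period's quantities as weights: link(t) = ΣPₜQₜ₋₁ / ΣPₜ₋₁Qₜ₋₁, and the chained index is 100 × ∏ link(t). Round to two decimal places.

109.18

Link Period 0→Period 1:
ΣP(Period 1)Q(Period 0) = 12.78×45 + 3.95×149 + 15.57×23 = 575.1 + 588.55 + 358.11 = 1521.76
ΣP(Period 0)Q(Period 0) = 13.79×45 + 3.38×149 + 13.82×23 = 620.55 + 503.62 + 317.86 = 1442.03
link = 1521.76/1442.03 = 1.055290
Link Period 1→Period 2:
ΣP(Period 2)Q(Period 1) = 15.08×39 + 3.33×129 + 17.04×27 = 588.12 + 429.57 + 460.08 = 1477.77
ΣP(Period 1)Q(Period 1) = 12.78×39 + 3.95×129 + 15.57×27 = 498.42 + 509.55 + 420.39 = 1428.36
link = 1477.77/1428.36 = 1.034592
Chained index = 100 × 1.055290 × 1.034592 = 109.1795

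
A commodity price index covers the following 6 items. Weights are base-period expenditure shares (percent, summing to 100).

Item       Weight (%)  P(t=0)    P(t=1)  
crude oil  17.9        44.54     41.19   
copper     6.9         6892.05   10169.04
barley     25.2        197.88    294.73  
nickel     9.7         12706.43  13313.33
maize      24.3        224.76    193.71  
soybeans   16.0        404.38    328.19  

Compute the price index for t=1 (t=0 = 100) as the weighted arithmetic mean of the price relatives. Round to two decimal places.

crude oil: 17.9 × (41.19/44.54) = 17.9 × 0.924787 = 16.5537
copper: 6.9 × (10169.04/6892.05) = 6.9 × 1.475474 = 10.1808
barley: 25.2 × (294.73/197.88) = 25.2 × 1.489438 = 37.5338
nickel: 9.7 × (13313.33/12706.43) = 9.7 × 1.047763 = 10.1633
maize: 24.3 × (193.71/224.76) = 24.3 × 0.861853 = 20.9430
soybeans: 16.0 × (328.19/404.38) = 16.0 × 0.811588 = 12.9854
Index = Σ wᵢ·(p₁ᵢ/p₀ᵢ) = 16.5537 + 10.1808 + 37.5338 + 10.1633 + 20.9430 + 12.9854 = 108.3600

108.36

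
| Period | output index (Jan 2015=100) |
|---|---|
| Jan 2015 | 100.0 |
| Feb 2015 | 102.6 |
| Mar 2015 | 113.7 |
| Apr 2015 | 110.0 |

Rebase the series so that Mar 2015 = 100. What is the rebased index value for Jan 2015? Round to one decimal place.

Rebased(Jan 2015) = 100.0 / 113.7 × 100 = 87.9507

88.0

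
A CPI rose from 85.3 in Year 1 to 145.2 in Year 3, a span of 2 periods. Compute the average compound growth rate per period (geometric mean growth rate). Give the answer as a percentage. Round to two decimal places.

30.47%

Growth factor = (145.2/85.3)^(1/2) = (1.702227)^(1/2) = 1.304694
Growth rate = 1.304694 − 1 = 0.304694 = 30.4694%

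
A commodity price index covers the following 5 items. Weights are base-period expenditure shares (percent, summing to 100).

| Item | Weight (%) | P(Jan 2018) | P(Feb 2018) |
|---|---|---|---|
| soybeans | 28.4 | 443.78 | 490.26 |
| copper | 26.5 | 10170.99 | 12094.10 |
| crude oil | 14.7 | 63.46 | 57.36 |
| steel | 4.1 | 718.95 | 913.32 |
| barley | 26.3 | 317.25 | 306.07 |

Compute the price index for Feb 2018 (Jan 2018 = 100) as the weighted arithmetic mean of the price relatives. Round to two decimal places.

soybeans: 28.4 × (490.26/443.78) = 28.4 × 1.104737 = 31.3745
copper: 26.5 × (12094.10/10170.99) = 26.5 × 1.189078 = 31.5106
crude oil: 14.7 × (57.36/63.46) = 14.7 × 0.903876 = 13.2870
steel: 4.1 × (913.32/718.95) = 4.1 × 1.270353 = 5.2084
barley: 26.3 × (306.07/317.25) = 26.3 × 0.964760 = 25.3732
Index = Σ wᵢ·(p₁ᵢ/p₀ᵢ) = 31.3745 + 31.5106 + 13.2870 + 5.2084 + 25.3732 = 106.7537

106.75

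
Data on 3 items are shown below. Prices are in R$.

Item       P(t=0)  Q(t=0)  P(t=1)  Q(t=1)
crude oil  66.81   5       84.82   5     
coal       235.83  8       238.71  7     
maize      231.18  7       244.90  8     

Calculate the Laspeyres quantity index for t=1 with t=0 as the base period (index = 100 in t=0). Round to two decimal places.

Laspeyres quantity index uses base-period prices as weights.
ΣP(t=0)·Q(t=1) = 66.81×5 + 235.83×7 + 231.18×8 = 334.05 + 1650.81 + 1849.44 = 3834.3
ΣP(t=0)·Q(t=0) = 66.81×5 + 235.83×8 + 231.18×7 = 334.05 + 1886.64 + 1618.26 = 3838.95
Index = 3834.3 / 3838.95 × 100 = 99.8789

99.88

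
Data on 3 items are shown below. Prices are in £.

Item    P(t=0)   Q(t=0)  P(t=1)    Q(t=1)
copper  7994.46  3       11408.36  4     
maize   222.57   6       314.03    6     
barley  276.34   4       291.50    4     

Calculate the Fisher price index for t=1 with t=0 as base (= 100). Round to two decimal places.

Laspeyres component (base-period weights):
ΣP(t=1)Q(t=0) = 11408.36×3 + 314.03×6 + 291.50×4 = 34225.08 + 1884.18 + 1166 = 37275.26
ΣP(t=0)Q(t=0) = 7994.46×3 + 222.57×6 + 276.34×4 = 23983.38 + 1335.42 + 1105.36 = 26424.16
L = 37275.26 / 26424.16 × 100 = 141.0651
Paasche component (current-period weights):
ΣP(t=1)Q(t=1) = 11408.36×4 + 314.03×6 + 291.50×4 = 45633.44 + 1884.18 + 1166 = 48683.62
ΣP(t=0)Q(t=1) = 7994.46×4 + 222.57×6 + 276.34×4 = 31977.84 + 1335.42 + 1105.36 = 34418.62
P = 48683.62 / 34418.62 × 100 = 141.4456
Fisher = √(L × P) = √(141.0651 × 141.4456) = 141.2552

141.26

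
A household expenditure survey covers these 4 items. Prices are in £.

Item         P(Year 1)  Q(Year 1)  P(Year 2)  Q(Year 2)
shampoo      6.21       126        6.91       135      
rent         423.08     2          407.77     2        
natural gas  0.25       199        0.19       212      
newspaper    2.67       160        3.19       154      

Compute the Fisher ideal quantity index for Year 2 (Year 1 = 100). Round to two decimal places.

102.04

Laspeyres component (base-period weights):
ΣP(Year 1)Q(Year 2) = 6.21×135 + 423.08×2 + 0.25×212 + 2.67×154 = 838.35 + 846.16 + 53 + 411.18 = 2148.69
ΣP(Year 1)Q(Year 1) = 6.21×126 + 423.08×2 + 0.25×199 + 2.67×160 = 782.46 + 846.16 + 49.75 + 427.2 = 2105.57
L = 2148.69 / 2105.57 × 100 = 102.0479
Paasche component (current-period weights):
ΣP(Year 2)Q(Year 2) = 6.91×135 + 407.77×2 + 0.19×212 + 3.19×154 = 932.85 + 815.54 + 40.28 + 491.26 = 2279.93
ΣP(Year 2)Q(Year 1) = 6.91×126 + 407.77×2 + 0.19×199 + 3.19×160 = 870.66 + 815.54 + 37.81 + 510.4 = 2234.41
P = 2279.93 / 2234.41 × 100 = 102.0372
Fisher = √(L × P) = √(102.0479 × 102.0372) = 102.0426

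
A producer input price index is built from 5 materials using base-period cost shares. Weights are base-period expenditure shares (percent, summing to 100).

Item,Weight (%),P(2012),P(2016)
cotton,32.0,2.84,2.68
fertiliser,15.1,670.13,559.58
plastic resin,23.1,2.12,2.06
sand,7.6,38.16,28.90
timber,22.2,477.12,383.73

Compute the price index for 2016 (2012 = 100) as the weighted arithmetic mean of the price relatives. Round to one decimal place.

88.9

cotton: 32.0 × (2.68/2.84) = 32.0 × 0.943662 = 30.1972
fertiliser: 15.1 × (559.58/670.13) = 15.1 × 0.835032 = 12.6090
plastic resin: 23.1 × (2.06/2.12) = 23.1 × 0.971698 = 22.4462
sand: 7.6 × (28.90/38.16) = 7.6 × 0.757338 = 5.7558
timber: 22.2 × (383.73/477.12) = 22.2 × 0.804263 = 17.8546
Index = Σ wᵢ·(p₁ᵢ/p₀ᵢ) = 30.1972 + 12.6090 + 22.4462 + 5.7558 + 17.8546 = 88.8628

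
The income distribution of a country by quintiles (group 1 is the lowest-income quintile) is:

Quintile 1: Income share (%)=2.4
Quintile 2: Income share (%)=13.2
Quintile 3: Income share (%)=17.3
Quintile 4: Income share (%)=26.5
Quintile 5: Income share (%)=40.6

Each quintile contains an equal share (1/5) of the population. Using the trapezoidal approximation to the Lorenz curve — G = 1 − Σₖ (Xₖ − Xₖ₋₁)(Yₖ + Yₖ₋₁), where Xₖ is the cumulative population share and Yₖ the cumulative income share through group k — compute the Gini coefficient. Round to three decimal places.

0.359

Cumulative income shares Yₖ: 0.0240, 0.1560, 0.3290, 0.5940, 1.0000
Σ (Xₖ−Xₖ₋₁)(Yₖ+Yₖ₋₁) = (1/5)(0.0240+0.0000) + (1/5)(0.1560+0.0240) + (1/5)(0.3290+0.1560) + (1/5)(0.5940+0.3290) + (1/5)(1.0000+0.5940)
  = 0.0048 + 0.0360 + 0.0970 + 0.1846 + 0.3188 = 0.6412
G = 1 − 0.6412 = 0.3588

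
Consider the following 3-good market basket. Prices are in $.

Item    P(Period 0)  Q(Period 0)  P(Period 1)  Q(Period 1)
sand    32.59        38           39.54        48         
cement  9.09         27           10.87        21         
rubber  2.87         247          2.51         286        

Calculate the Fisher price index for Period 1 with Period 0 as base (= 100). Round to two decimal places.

110.29

Laspeyres component (base-period weights):
ΣP(Period 1)Q(Period 0) = 39.54×38 + 10.87×27 + 2.51×247 = 1502.52 + 293.49 + 619.97 = 2415.98
ΣP(Period 0)Q(Period 0) = 32.59×38 + 9.09×27 + 2.87×247 = 1238.42 + 245.43 + 708.89 = 2192.74
L = 2415.98 / 2192.74 × 100 = 110.1809
Paasche component (current-period weights):
ΣP(Period 1)Q(Period 1) = 39.54×48 + 10.87×21 + 2.51×286 = 1897.92 + 228.27 + 717.86 = 2844.05
ΣP(Period 0)Q(Period 1) = 32.59×48 + 9.09×21 + 2.87×286 = 1564.32 + 190.89 + 820.82 = 2576.03
P = 2844.05 / 2576.03 × 100 = 110.4044
Fisher = √(L × P) = √(110.1809 × 110.4044) = 110.2926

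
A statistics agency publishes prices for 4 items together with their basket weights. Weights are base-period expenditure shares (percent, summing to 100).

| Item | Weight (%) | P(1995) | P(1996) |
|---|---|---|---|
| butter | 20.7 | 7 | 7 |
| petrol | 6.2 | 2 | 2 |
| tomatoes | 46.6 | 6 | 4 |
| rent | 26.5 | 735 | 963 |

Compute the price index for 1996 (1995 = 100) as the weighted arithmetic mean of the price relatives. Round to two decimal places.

butter: 20.7 × (7/7) = 20.7 × 1.000000 = 20.7000
petrol: 6.2 × (2/2) = 6.2 × 1.000000 = 6.2000
tomatoes: 46.6 × (4/6) = 46.6 × 0.666667 = 31.0667
rent: 26.5 × (963/735) = 26.5 × 1.310204 = 34.7204
Index = Σ wᵢ·(p₁ᵢ/p₀ᵢ) = 20.7000 + 6.2000 + 31.0667 + 34.7204 = 92.6871

92.69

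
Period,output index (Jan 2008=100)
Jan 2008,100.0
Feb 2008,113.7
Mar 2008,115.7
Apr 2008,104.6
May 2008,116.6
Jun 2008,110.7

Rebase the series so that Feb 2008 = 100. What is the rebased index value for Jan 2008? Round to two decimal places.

Rebased(Jan 2008) = 100.0 / 113.7 × 100 = 87.9507

87.95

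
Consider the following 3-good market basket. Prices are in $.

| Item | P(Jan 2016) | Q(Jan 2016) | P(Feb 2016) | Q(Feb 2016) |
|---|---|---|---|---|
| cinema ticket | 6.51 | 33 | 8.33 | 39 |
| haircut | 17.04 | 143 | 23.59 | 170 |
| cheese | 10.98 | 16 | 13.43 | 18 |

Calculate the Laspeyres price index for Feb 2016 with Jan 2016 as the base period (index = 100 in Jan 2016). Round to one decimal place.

Laspeyres price index uses base-period quantities as weights.
ΣP(Feb 2016)·Q(Jan 2016) = 8.33×33 + 23.59×143 + 13.43×16 = 274.89 + 3373.37 + 214.88 = 3863.14
ΣP(Jan 2016)·Q(Jan 2016) = 6.51×33 + 17.04×143 + 10.98×16 = 214.83 + 2436.72 + 175.68 = 2827.23
Index = 3863.14 / 2827.23 × 100 = 136.6405

136.6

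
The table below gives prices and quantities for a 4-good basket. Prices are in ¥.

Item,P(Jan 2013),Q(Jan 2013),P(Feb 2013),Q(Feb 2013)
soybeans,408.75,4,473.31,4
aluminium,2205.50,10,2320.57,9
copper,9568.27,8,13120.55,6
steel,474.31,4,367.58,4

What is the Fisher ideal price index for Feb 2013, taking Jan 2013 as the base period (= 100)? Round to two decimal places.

128.12

Laspeyres component (base-period weights):
ΣP(Feb 2013)Q(Jan 2013) = 473.31×4 + 2320.57×10 + 13120.55×8 + 367.58×4 = 1893.24 + 23205.7 + 104964.4 + 1470.32 = 131533.66
ΣP(Jan 2013)Q(Jan 2013) = 408.75×4 + 2205.50×10 + 9568.27×8 + 474.31×4 = 1635 + 22055 + 76546.16 + 1897.24 = 102133.4
L = 131533.66 / 102133.4 × 100 = 128.7861
Paasche component (current-period weights):
ΣP(Feb 2013)Q(Feb 2013) = 473.31×4 + 2320.57×9 + 13120.55×6 + 367.58×4 = 1893.24 + 20885.13 + 78723.3 + 1470.32 = 102971.99
ΣP(Jan 2013)Q(Feb 2013) = 408.75×4 + 2205.50×9 + 9568.27×6 + 474.31×4 = 1635 + 19849.5 + 57409.62 + 1897.24 = 80791.36
P = 102971.99 / 80791.36 × 100 = 127.4542
Fisher = √(L × P) = √(128.7861 × 127.4542) = 128.1184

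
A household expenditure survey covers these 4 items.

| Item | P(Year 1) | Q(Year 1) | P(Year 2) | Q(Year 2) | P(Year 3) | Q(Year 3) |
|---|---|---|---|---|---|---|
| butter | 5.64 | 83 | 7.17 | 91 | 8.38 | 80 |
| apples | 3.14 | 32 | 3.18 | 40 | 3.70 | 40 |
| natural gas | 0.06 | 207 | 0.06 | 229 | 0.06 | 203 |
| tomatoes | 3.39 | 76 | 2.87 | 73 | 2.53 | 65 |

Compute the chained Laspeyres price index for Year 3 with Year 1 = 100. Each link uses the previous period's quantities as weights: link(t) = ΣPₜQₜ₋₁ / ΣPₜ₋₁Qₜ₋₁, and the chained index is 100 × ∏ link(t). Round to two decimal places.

Link Year 1→Year 2:
ΣP(Year 2)Q(Year 1) = 7.17×83 + 3.18×32 + 0.06×207 + 2.87×76 = 595.11 + 101.76 + 12.42 + 218.12 = 927.41
ΣP(Year 1)Q(Year 1) = 5.64×83 + 3.14×32 + 0.06×207 + 3.39×76 = 468.12 + 100.48 + 12.42 + 257.64 = 838.66
link = 927.41/838.66 = 1.105824
Link Year 2→Year 3:
ΣP(Year 3)Q(Year 2) = 8.38×91 + 3.70×40 + 0.06×229 + 2.53×73 = 762.58 + 148 + 13.74 + 184.69 = 1109.01
ΣP(Year 2)Q(Year 2) = 7.17×91 + 3.18×40 + 0.06×229 + 2.87×73 = 652.47 + 127.2 + 13.74 + 209.51 = 1002.92
link = 1109.01/1002.92 = 1.105781
Chained index = 100 × 1.105824 × 1.105781 = 122.2799

122.28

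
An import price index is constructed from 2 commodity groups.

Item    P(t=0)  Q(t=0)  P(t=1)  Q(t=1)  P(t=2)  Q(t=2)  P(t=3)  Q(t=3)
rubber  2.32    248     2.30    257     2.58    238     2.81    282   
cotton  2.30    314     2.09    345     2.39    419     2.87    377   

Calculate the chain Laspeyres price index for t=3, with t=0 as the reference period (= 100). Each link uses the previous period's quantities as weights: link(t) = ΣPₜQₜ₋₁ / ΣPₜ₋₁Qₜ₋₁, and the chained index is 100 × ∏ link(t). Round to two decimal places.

124.15

Link t=0→t=1:
ΣP(t=1)Q(t=0) = 2.30×248 + 2.09×314 = 570.4 + 656.26 = 1226.66
ΣP(t=0)Q(t=0) = 2.32×248 + 2.30×314 = 575.36 + 722.2 = 1297.56
link = 1226.66/1297.56 = 0.945359
Link t=1→t=2:
ΣP(t=2)Q(t=1) = 2.58×257 + 2.39×345 = 663.06 + 824.55 = 1487.61
ΣP(t=1)Q(t=1) = 2.30×257 + 2.09×345 = 591.1 + 721.05 = 1312.15
link = 1487.61/1312.15 = 1.133719
Link t=2→t=3:
ΣP(t=3)Q(t=2) = 2.81×238 + 2.87×419 = 668.78 + 1202.53 = 1871.31
ΣP(t=2)Q(t=2) = 2.58×238 + 2.39×419 = 614.04 + 1001.41 = 1615.45
link = 1871.31/1615.45 = 1.158383
Chained index = 100 × 0.945359 × 1.133719 × 1.158383 = 124.1522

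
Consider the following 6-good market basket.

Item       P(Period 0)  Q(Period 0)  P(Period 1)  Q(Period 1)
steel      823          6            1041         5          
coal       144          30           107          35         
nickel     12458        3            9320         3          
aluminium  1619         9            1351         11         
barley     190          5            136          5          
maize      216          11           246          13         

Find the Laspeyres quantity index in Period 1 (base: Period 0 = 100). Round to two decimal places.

105.53

Laspeyres quantity index uses base-period prices as weights.
ΣP(Period 0)·Q(Period 1) = 823×5 + 144×35 + 12458×3 + 1619×11 + 190×5 + 216×13 = 4115 + 5040 + 37374 + 17809 + 950 + 2808 = 68096
ΣP(Period 0)·Q(Period 0) = 823×6 + 144×30 + 12458×3 + 1619×9 + 190×5 + 216×11 = 4938 + 4320 + 37374 + 14571 + 950 + 2376 = 64529
Index = 68096 / 64529 × 100 = 105.5277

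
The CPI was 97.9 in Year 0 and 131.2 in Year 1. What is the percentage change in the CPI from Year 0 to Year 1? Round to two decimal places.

Change = (131.2 − 97.9) / 97.9 × 100
       = 33.3 / 97.9 × 100 = 34.0143%

34.01%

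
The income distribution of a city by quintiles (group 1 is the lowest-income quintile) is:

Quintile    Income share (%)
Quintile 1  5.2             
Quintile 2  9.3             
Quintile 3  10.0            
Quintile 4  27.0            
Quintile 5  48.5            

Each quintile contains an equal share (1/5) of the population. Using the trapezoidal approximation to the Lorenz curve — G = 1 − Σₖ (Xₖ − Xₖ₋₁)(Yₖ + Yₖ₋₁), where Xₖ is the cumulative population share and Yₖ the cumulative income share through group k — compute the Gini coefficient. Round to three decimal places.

0.417

Cumulative income shares Yₖ: 0.0520, 0.1450, 0.2450, 0.5150, 1.0000
Σ (Xₖ−Xₖ₋₁)(Yₖ+Yₖ₋₁) = (1/5)(0.0520+0.0000) + (1/5)(0.1450+0.0520) + (1/5)(0.2450+0.1450) + (1/5)(0.5150+0.2450) + (1/5)(1.0000+0.5150)
  = 0.0104 + 0.0394 + 0.0780 + 0.1520 + 0.3030 = 0.5828
G = 1 − 0.5828 = 0.4172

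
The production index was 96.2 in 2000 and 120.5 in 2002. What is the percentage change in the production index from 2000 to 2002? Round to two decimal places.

Change = (120.5 − 96.2) / 96.2 × 100
       = 24.3 / 96.2 × 100 = 25.2599%

25.26%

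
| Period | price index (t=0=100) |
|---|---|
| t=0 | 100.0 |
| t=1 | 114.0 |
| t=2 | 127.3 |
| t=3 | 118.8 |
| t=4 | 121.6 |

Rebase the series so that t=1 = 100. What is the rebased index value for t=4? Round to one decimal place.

106.7

Rebased(t=4) = 121.6 / 114.0 × 100 = 106.6667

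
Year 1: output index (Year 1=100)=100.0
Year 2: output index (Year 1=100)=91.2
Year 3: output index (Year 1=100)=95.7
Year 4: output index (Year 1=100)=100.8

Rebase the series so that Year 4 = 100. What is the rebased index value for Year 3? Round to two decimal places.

Rebased(Year 3) = 95.7 / 100.8 × 100 = 94.9405

94.94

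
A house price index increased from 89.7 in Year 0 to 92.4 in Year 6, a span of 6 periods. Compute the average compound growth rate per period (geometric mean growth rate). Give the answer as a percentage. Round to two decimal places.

0.50%

Growth factor = (92.4/89.7)^(1/6) = (1.030100)^(1/6) = 1.004955
Growth rate = 1.004955 − 1 = 0.004955 = 0.4955%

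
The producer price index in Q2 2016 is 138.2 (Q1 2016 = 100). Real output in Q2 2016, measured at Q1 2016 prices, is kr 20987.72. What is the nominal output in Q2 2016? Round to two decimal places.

29005.03

Nominal = Real × (Index/100) = 20987.72 × (138.2/100)
        = 20987.72 × 1.382 = 29005.0290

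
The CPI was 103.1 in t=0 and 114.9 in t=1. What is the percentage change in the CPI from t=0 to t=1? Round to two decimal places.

Change = (114.9 − 103.1) / 103.1 × 100
       = 11.8 / 103.1 × 100 = 11.4452%

11.45%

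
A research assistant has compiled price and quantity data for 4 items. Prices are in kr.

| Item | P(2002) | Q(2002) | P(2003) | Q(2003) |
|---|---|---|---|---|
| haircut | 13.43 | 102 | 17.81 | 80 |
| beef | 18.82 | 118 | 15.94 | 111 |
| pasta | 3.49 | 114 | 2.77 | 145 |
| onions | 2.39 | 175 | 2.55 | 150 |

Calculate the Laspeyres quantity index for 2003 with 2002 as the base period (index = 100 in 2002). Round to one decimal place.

Laspeyres quantity index uses base-period prices as weights.
ΣP(2002)·Q(2003) = 13.43×80 + 18.82×111 + 3.49×145 + 2.39×150 = 1074.4 + 2089.02 + 506.05 + 358.5 = 4027.97
ΣP(2002)·Q(2002) = 13.43×102 + 18.82×118 + 3.49×114 + 2.39×175 = 1369.86 + 2220.76 + 397.86 + 418.25 = 4406.73
Index = 4027.97 / 4406.73 × 100 = 91.4050

91.4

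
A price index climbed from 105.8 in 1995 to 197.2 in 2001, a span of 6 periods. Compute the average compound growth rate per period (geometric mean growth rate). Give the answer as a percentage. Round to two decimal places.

10.94%

Growth factor = (197.2/105.8)^(1/6) = (1.863894)^(1/6) = 1.109354
Growth rate = 1.109354 − 1 = 0.109354 = 10.9354%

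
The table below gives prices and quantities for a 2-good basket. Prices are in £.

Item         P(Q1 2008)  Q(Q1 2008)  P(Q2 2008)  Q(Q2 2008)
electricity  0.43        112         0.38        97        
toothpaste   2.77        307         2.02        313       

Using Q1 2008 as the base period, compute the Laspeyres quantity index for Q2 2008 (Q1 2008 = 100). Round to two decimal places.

101.13

Laspeyres quantity index uses base-period prices as weights.
ΣP(Q1 2008)·Q(Q2 2008) = 0.43×97 + 2.77×313 = 41.71 + 867.01 = 908.72
ΣP(Q1 2008)·Q(Q1 2008) = 0.43×112 + 2.77×307 = 48.16 + 850.39 = 898.55
Index = 908.72 / 898.55 × 100 = 101.1318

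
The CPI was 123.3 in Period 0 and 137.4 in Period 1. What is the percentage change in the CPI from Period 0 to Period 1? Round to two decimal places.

11.44%

Change = (137.4 − 123.3) / 123.3 × 100
       = 14.1 / 123.3 × 100 = 11.4355%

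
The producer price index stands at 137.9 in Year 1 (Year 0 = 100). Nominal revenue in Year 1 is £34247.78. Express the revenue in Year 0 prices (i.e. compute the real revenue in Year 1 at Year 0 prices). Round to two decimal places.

Real = Nominal ÷ (Index/100) = 34247.78 ÷ (137.9/100)
     = 34247.78 ÷ 1.379 = 24835.2284

24835.23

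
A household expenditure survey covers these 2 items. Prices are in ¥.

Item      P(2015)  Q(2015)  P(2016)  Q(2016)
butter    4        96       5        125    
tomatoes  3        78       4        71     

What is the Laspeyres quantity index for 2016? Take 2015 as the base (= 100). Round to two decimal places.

Laspeyres quantity index uses base-period prices as weights.
ΣP(2015)·Q(2016) = 4×125 + 3×71 = 500 + 213 = 713
ΣP(2015)·Q(2015) = 4×96 + 3×78 = 384 + 234 = 618
Index = 713 / 618 × 100 = 115.3722

115.37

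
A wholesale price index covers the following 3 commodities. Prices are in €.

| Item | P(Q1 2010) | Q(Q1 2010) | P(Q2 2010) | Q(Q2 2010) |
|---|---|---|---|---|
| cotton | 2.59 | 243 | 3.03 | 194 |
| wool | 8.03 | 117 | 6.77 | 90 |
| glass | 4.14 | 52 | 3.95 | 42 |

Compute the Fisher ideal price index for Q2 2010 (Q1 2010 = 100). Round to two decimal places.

97.30

Laspeyres component (base-period weights):
ΣP(Q2 2010)Q(Q1 2010) = 3.03×243 + 6.77×117 + 3.95×52 = 736.29 + 792.09 + 205.4 = 1733.78
ΣP(Q1 2010)Q(Q1 2010) = 2.59×243 + 8.03×117 + 4.14×52 = 629.37 + 939.51 + 215.28 = 1784.16
L = 1733.78 / 1784.16 × 100 = 97.1763
Paasche component (current-period weights):
ΣP(Q2 2010)Q(Q2 2010) = 3.03×194 + 6.77×90 + 3.95×42 = 587.82 + 609.3 + 165.9 = 1363.02
ΣP(Q1 2010)Q(Q2 2010) = 2.59×194 + 8.03×90 + 4.14×42 = 502.46 + 722.7 + 173.88 = 1399.04
P = 1363.02 / 1399.04 × 100 = 97.4254
Fisher = √(L × P) = √(97.1763 × 97.4254) = 97.3007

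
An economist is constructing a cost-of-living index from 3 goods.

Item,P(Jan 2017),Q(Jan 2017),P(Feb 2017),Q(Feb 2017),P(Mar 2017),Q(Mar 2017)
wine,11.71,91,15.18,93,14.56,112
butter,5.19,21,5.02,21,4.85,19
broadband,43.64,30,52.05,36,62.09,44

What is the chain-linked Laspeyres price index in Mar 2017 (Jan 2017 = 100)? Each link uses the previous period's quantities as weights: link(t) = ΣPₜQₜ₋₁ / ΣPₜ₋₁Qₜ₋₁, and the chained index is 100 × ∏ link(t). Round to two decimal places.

Link Jan 2017→Feb 2017:
ΣP(Feb 2017)Q(Jan 2017) = 15.18×91 + 5.02×21 + 52.05×30 = 1381.38 + 105.42 + 1561.5 = 3048.3
ΣP(Jan 2017)Q(Jan 2017) = 11.71×91 + 5.19×21 + 43.64×30 = 1065.61 + 108.99 + 1309.2 = 2483.8
link = 3048.3/2483.8 = 1.227273
Link Feb 2017→Mar 2017:
ΣP(Mar 2017)Q(Feb 2017) = 14.56×93 + 4.85×21 + 62.09×36 = 1354.08 + 101.85 + 2235.24 = 3691.17
ΣP(Feb 2017)Q(Feb 2017) = 15.18×93 + 5.02×21 + 52.05×36 = 1411.74 + 105.42 + 1873.8 = 3390.96
link = 3691.17/3390.96 = 1.088532
Chained index = 100 × 1.227273 × 1.088532 = 133.5926

133.59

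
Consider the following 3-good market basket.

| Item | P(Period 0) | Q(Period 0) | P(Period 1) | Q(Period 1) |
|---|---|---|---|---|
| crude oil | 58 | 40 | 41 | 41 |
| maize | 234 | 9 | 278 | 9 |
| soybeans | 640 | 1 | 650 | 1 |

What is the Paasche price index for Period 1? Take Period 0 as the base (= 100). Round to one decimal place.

Paasche price index uses current-period quantities as weights.
ΣP(Period 1)·Q(Period 1) = 41×41 + 278×9 + 650×1 = 1681 + 2502 + 650 = 4833
ΣP(Period 0)·Q(Period 1) = 58×41 + 234×9 + 640×1 = 2378 + 2106 + 640 = 5124
Index = 4833 / 5124 × 100 = 94.3208

94.3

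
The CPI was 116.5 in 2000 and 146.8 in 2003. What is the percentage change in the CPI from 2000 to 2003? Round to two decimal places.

Change = (146.8 − 116.5) / 116.5 × 100
       = 30.3 / 116.5 × 100 = 26.0086%

26.01%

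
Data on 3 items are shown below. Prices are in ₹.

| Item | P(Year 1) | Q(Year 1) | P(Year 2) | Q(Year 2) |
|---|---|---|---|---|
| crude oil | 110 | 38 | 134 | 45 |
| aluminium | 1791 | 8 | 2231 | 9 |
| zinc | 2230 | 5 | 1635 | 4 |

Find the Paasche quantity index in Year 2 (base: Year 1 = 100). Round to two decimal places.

Paasche quantity index uses current-period prices as weights.
ΣP(Year 2)·Q(Year 2) = 134×45 + 2231×9 + 1635×4 = 6030 + 20079 + 6540 = 32649
ΣP(Year 2)·Q(Year 1) = 134×38 + 2231×8 + 1635×5 = 5092 + 17848 + 8175 = 31115
Index = 32649 / 31115 × 100 = 104.9301

104.93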